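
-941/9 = -104 - 5/9≈-104.56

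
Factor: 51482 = 2^1*25741^1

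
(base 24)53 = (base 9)146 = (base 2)1111011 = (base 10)123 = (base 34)3l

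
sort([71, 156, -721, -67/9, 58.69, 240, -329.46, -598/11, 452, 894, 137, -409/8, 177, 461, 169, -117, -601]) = [-721, -601, -329.46, -117, -598/11, -409/8, -67/9, 58.69, 71, 137, 156, 169, 177, 240, 452, 461, 894]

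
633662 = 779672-146010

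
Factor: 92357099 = 92357099^1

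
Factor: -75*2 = -1*2^1*3^1*5^2 = -150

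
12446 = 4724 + 7722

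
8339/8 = 1042 + 3/8 ≈ 1042.38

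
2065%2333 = 2065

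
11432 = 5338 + 6094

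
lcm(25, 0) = 0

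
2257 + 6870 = 9127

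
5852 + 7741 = 13593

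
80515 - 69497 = 11018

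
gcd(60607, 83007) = 1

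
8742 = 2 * 4371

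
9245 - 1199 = 8046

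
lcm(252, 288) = 2016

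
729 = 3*243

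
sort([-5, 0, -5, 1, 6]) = [-5, -5, 0, 1, 6]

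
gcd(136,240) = 8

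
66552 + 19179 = 85731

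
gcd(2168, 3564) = 4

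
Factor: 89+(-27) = 2^1 * 31^1 = 62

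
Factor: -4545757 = -1*53^1*199^1*431^1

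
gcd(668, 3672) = 4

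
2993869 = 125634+2868235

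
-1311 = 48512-49823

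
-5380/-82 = 2690/41 ≈ 65.61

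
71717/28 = 2561 + 9/28 ≈ 2561.32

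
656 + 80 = 736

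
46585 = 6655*7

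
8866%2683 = 817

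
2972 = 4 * 743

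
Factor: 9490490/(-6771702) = -1*3^(-1)*5^1*7^(-2)*23^1*31^(-1)*743^(-1)*41263^1 = -4745245/3385851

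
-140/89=-1 - 51/89 ≈ -1.57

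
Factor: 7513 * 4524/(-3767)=-1 * 2^2 * 3^1 * 11^1 * 13^1 * 29^1 * 683^1 * 3767^(-1)=-33988812/3767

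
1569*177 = 277713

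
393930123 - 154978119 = 238952004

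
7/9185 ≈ 0.000762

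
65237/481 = 135 + 302/481 ≈ 135.63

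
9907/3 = 3302 + 1/3 ≈ 3302.33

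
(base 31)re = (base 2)1101010011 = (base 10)851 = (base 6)3535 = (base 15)3bb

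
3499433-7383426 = -3883993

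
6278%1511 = 234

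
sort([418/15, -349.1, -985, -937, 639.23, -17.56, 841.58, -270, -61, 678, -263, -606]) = [-985, -937, -606, -349.1, -270, -263, -61, -17.56, 418/15, 639.23, 678, 841.58]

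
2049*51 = 104499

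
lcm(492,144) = 5904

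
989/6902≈0.143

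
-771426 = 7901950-8673376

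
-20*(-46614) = 932280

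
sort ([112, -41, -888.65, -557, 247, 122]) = [-888.65, -557, -41, 112, 122, 247]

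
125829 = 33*3813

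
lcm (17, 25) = 425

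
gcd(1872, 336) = 48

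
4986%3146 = 1840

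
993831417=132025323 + 861806094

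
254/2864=127/1432 ≈ 0.0887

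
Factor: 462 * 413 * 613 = 2^1 * 3^1 * 7^2 * 11^1 * 59^1 * 613^1 = 116964078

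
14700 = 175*84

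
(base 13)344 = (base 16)233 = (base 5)4223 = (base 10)563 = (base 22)13d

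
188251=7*26893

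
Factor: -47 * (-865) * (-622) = -1 * 2^1 * 5^1 * 47^1 * 173^1 * 311^1 = -25287410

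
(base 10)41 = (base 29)1c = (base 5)131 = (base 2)101001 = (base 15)2b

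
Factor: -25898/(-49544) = 2^(-2)*11^(-1)*23^1 = 23/44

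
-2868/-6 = 478 = 478.00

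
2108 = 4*527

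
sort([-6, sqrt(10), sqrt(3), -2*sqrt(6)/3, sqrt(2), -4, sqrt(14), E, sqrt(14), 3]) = [-6, -4, -2*sqrt(6)/3, sqrt(2), sqrt(3), E, 3, sqrt(10), sqrt(14), sqrt(14)]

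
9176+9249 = 18425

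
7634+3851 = 11485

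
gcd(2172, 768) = 12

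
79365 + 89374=168739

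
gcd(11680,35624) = 584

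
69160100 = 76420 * 905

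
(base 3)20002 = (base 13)c8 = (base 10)164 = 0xa4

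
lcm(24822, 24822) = 24822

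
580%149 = 133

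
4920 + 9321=14241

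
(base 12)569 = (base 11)669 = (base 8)1441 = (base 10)801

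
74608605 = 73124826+1483779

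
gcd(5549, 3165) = 1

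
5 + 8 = 13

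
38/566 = 19/283 ≈ 0.0671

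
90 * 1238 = 111420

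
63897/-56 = -1141 - 1/56 ≈ -1141.02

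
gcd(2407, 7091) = 1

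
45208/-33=-1369 - 31/33 ≈ -1369.94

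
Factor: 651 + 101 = 2^4*47^1 = 752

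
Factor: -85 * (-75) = 3^1 * 5^3 * 17^1 = 6375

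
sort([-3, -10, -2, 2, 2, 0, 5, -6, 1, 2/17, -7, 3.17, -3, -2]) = [-10, -7, -6, -3, -3, -2, -2, 0, 2/17, 1, 2, 2, 3.17, 5]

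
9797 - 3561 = 6236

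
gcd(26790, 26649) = 141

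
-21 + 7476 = 7455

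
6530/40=653/4=163.25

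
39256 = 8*4907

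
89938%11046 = 1570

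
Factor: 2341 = 2341^1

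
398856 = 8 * 49857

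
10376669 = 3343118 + 7033551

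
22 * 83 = 1826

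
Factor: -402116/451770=-1 * 2^1 * 3^(-1) * 5^(-1) * 13^1 * 19^1 * 37^(-1)=-494/555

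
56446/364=2171/14 ≈ 155.07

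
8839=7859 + 980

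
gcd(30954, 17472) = 42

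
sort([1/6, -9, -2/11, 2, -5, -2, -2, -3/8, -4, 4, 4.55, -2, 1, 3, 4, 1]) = [-9, -5, -4, -2, -2, -2, -3/8, -2/11, 1/6, 1, 1, 2, 3, 4, 4, 4.55]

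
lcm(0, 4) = 0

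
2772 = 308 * 9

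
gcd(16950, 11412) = 6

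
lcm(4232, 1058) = 4232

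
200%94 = 12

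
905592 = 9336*97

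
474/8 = 59 + 1/4 = 59.25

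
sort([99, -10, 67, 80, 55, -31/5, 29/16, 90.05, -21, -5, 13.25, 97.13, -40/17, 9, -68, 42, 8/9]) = [-68, -21, -10, -31/5, -5, -40/17, 8/9, 29/16, 9, 13.25, 42, 55, 67, 80, 90.05, 97.13, 99]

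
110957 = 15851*7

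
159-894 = -735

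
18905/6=3150 + 5/6 ≈ 3150.83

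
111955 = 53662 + 58293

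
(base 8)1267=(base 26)10j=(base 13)416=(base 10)695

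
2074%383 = 159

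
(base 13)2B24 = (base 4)1202023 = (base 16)188B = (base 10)6283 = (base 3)22121201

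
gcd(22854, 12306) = 1758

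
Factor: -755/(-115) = 23^(-1)*151^1 = 151/23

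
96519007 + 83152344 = 179671351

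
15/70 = 3/14≈0.214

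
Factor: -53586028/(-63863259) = 2^2*3^(-1)*107^1*125201^1*21287753^(-1)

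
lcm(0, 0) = 0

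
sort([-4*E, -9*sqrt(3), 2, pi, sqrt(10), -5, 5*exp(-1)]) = [-9*sqrt(3), -4*E, -5, 5*exp(-1), 2, pi, sqrt(10)]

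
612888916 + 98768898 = 711657814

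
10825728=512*21144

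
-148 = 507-655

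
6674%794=322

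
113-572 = -459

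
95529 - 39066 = 56463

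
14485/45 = 2897/9 ≈ 321.89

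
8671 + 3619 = 12290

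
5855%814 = 157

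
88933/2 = 44466+1/2 = 44466.50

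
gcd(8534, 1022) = 2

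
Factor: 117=3^2*13^1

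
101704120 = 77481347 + 24222773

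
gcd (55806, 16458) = 6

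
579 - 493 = 86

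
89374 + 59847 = 149221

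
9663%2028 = 1551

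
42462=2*21231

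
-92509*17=-1572653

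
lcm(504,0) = 0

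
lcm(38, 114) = 114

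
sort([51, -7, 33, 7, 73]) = [-7, 7, 33, 51, 73]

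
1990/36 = 995/18 ≈ 55.28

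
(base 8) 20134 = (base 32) 82s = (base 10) 8284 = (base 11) 6251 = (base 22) h2c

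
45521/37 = 1230+11/37≈1230.30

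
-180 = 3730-3910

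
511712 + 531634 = 1043346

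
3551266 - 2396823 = 1154443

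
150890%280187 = 150890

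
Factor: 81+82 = 163^1 = 163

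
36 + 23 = 59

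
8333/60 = 138+53/60≈138.88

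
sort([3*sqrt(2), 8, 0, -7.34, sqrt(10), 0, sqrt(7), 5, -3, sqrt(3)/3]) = [-7.34, -3, 0, 0, sqrt(3)/3, sqrt(7), sqrt(10), 3*sqrt(2), 5, 8]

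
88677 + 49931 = 138608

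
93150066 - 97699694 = -4549628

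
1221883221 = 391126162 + 830757059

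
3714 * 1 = 3714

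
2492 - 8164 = -5672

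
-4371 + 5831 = 1460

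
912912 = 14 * 65208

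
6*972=5832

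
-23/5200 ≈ -0.00442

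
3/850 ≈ 0.00353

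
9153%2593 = 1374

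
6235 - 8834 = -2599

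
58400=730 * 80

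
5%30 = 5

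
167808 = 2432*69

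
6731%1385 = 1191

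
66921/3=22307=22307.00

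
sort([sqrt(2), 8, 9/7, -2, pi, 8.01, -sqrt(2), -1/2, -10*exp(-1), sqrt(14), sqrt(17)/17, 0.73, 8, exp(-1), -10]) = [-10, -10*exp(-1), -2, -sqrt(2), -1/2, sqrt(17)/17, exp(-1), 0.73, 9/7, sqrt(2), pi, sqrt(14), 8, 8, 8.01]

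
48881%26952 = 21929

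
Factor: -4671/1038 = -1*2^(-1)*3^2 = -9/2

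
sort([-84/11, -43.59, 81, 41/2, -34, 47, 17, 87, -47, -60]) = [-60, -47, -43.59, -34, -84/11, 17, 41/2, 47, 81, 87]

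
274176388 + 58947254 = 333123642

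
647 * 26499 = 17144853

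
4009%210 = 19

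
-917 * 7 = -6419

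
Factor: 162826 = 2^1*17^1*4789^1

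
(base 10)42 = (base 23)1j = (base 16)2a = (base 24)1i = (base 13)33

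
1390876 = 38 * 36602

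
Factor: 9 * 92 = 2^2 * 3^2 * 23^1 = 828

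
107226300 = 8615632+98610668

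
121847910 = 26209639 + 95638271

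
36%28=8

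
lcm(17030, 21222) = 1379430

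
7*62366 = 436562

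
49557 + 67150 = 116707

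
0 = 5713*0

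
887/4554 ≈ 0.195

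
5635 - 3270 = 2365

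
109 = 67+42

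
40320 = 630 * 64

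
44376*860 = 38163360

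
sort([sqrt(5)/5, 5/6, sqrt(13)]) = [sqrt(5)/5, 5/6, sqrt(13)]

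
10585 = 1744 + 8841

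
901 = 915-14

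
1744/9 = 193 + 7/9 ≈ 193.78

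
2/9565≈0.000209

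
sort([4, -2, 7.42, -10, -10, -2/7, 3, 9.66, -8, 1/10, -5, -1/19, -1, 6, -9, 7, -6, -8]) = [-10, -10, -9, -8, -8, -6, -5, -2, -1, -2/7, -1/19, 1/10, 3, 4, 6, 7, 7.42, 9.66]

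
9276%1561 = 1471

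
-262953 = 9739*(-27)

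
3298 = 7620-4322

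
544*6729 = 3660576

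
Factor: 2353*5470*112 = 2^5*5^1*7^1*13^1*181^1*547^1 = 1441541920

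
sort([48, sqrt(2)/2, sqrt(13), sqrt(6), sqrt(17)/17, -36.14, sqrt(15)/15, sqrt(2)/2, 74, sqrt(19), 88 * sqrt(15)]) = [-36.14, sqrt(17)/17, sqrt(15)/15, sqrt(2)/2, sqrt(2)/2, sqrt(6), sqrt(13), sqrt(19), 48, 74, 88 * sqrt(15)]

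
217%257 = 217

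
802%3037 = 802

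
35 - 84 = -49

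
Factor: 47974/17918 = 31^(-1)*83^1 = 83/31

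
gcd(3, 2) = 1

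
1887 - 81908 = -80021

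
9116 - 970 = 8146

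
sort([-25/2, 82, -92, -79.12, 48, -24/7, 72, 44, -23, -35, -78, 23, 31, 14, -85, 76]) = [-92, -85, -79.12, -78, -35, -23, -25/2, -24/7, 14, 23, 31, 44, 48, 72, 76, 82]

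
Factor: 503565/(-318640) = -1 * 2^(-4) * 3^1 * 7^(-1) * 59^1 = -177/112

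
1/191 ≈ 0.00524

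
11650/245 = 2330/49 ≈ 47.55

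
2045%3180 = 2045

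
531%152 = 75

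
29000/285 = 101+43/57 ≈ 101.75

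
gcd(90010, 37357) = 1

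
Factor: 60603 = 3^1*20201^1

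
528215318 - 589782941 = -61567623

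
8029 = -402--8431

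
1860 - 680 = 1180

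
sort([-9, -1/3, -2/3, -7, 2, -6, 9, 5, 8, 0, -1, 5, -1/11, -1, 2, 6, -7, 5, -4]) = [-9, -7, -7, -6, -4, -1, -1, -2/3, -1/3, -1/11, 0, 2, 2, 5, 5, 5, 6, 8, 9]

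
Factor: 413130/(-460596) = -1*2^(-1)*5^1*47^1*131^(-1) = -235/262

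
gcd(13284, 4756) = 164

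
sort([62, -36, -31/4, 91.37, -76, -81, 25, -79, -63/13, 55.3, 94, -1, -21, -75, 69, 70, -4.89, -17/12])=[-81, -79, -76, -75, -36, -21, -31/4, -4.89, -63/13, -17/12, -1, 25, 55.3, 62, 69, 70, 91.37, 94]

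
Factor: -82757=-1*82757^1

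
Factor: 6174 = 2^1 * 3^2 * 7^3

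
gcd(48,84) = 12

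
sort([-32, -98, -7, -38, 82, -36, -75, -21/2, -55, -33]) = [-98, -75, -55, -38, -36, -33, -32, -21/2, -7, 82]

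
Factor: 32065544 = 2^3*7^1*572599^1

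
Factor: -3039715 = -1 * 5^1 * 7^2 * 19^1 * 653^1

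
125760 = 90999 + 34761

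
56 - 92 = -36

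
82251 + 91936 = 174187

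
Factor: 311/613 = 311^1*613^(-1) 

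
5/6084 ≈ 0.000822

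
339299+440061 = 779360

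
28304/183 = 154 + 2/3 ≈ 154.67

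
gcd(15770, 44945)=5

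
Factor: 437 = 19^1*23^1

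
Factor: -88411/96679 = -1 * 11^(-2) * 17^(-1) * 47^(-1) * 88411^1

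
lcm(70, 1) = 70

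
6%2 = 0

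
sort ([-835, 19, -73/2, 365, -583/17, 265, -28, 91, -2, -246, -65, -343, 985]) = [-835, -343, -246, -65, -73/2, -583/17, -28, -2, 19, 91, 265, 365, 985]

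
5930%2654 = 622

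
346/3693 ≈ 0.0937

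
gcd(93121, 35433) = 1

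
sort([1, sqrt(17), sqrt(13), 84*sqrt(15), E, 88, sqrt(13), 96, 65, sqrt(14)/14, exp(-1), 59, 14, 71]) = [sqrt(14)/14, exp(-1), 1, E, sqrt(13), sqrt(13), sqrt(17), 14, 59, 65, 71, 88, 96, 84*sqrt(15)]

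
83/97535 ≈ 0.000851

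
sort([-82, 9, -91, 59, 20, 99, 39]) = [-91, -82, 9, 20, 39, 59, 99]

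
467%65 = 12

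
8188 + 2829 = 11017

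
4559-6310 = -1751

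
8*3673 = 29384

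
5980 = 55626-49646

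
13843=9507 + 4336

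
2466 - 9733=-7267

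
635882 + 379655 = 1015537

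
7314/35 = 208 + 34/35 ≈ 208.97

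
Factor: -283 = -1*283^1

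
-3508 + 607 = -2901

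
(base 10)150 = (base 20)7a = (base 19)7h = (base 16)96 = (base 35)4a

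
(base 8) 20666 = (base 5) 234010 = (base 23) g75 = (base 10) 8630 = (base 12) 4bb2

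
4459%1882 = 695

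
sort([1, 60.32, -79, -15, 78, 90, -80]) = [-80, -79, -15, 1, 60.32, 78, 90]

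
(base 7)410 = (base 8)313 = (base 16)cb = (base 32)6b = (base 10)203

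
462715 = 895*517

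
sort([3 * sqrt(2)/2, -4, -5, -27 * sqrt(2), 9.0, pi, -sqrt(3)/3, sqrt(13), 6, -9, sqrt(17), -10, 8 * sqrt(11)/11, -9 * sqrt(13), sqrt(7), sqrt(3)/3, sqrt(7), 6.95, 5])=[-27 * sqrt(2), -9 * sqrt(13), -10, -9, -5, -4, -sqrt(3)/3, sqrt(3)/3, 3 * sqrt(2)/2, 8 * sqrt(11)/11, sqrt(7), sqrt(7), pi, sqrt(13), sqrt(17), 5, 6, 6.95, 9.0]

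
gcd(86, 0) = 86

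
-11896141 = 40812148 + -52708289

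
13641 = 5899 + 7742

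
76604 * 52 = 3983408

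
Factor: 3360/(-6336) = -1 * 2^(-1) * 3^(-1) * 5^1 * 7^1 * 11^(-1) = -35/66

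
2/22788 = 1/11394 ≈ 0.0000878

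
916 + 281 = 1197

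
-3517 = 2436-5953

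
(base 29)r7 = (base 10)790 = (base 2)1100010110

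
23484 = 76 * 309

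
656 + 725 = 1381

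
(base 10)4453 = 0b1000101100101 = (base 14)18a1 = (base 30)4sd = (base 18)dd7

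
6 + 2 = 8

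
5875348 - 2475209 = 3400139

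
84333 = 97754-13421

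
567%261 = 45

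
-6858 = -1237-5621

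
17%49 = 17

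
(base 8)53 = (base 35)18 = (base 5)133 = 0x2b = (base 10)43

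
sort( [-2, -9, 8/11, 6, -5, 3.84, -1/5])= [-9, -5, -2, -1/5, 8/11, 3.84, 6]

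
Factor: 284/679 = 2^2*7^(-1)*71^1*97^(-1)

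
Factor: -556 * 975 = -1 * 2^2 * 3^1 * 5^2 * 13^1 * 139^1 = -542100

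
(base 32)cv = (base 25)gf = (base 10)415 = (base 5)3130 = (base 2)110011111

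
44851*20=897020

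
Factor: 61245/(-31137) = -1*3^1*5^1*97^(-1)*107^(-1)*1361^1 = -20415/10379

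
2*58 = 116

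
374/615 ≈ 0.608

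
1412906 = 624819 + 788087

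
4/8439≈0.000474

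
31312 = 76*412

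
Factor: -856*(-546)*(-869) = -1*2^4*3^1*7^1*11^1*13^1*79^1*107^1 = -406149744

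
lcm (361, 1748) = 33212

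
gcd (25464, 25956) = 12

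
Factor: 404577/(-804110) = -1*2^(-1)*3^2*5^(-1)*191^(-1)*421^(-1)*44953^1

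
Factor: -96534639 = -1 * 3^3 * 3575357^1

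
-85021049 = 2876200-87897249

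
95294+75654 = 170948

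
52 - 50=2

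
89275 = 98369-9094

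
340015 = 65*5231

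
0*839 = 0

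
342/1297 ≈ 0.264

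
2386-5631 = -3245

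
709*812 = 575708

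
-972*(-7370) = 7163640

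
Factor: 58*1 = 2^1*29^1 = 58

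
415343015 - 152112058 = 263230957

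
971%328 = 315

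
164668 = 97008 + 67660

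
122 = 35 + 87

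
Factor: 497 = 7^1*71^1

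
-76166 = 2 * (-38083)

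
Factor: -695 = -1 * 5^1 * 139^1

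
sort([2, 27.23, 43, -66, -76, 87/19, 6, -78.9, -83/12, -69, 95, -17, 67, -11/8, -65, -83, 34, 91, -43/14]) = [-83, -78.9, -76, -69, -66, -65, -17, -83/12, -43/14, -11/8, 2, 87/19, 6, 27.23, 34, 43, 67, 91, 95]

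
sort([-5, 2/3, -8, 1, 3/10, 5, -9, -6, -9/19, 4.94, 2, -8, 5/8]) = [-9, -8, -8, -6, -5, -9/19, 3/10, 5/8, 2/3, 1, 2, 4.94, 5]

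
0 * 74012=0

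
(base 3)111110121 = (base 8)23131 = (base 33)90g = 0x2659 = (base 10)9817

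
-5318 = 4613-9931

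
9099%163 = 134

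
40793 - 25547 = 15246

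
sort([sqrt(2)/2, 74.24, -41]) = [-41, sqrt(2)/2, 74.24]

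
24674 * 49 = 1209026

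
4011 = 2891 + 1120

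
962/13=74=74.00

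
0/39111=0=0.00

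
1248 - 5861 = -4613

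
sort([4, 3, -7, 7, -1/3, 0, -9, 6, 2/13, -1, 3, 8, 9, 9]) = [-9, -7, -1, -1/3, 0, 2/13, 3, 3, 4, 6, 7, 8, 9, 9]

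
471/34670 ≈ 0.0136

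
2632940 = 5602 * 470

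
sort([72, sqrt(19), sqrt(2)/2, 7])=[sqrt(2)/2, sqrt(19), 7, 72]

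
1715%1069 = 646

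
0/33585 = 0 = 0.00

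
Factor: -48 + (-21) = -1 * 3^1 * 23^1 = -69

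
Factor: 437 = 19^1 * 23^1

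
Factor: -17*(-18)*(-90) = -1*2^2*3^4*5^1*17^1 = -27540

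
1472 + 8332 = 9804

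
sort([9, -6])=[-6, 9]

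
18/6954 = 3/1159 ≈ 0.00259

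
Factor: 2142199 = 227^1*9437^1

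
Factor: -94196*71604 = -1*2^4*3^4*13^1*17^1*23549^1 = -6744810384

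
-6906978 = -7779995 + 873017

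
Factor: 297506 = 2^1*11^1*13523^1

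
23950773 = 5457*4389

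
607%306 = 301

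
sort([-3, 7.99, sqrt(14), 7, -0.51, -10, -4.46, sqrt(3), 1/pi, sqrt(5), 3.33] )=[-10, -4.46, -3, -0.51, 1/pi, sqrt(3), sqrt(5), 3.33, sqrt(14), 7, 7.99] 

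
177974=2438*73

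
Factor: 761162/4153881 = 2^1*3^(-1)*23^1*109^(-1)*12703^(-1)*16547^1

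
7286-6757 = 529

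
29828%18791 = 11037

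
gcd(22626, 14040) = 54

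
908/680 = 1+57/170 ≈ 1.34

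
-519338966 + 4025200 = -515313766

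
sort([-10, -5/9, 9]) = [-10, -5/9, 9]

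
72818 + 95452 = 168270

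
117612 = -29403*(-4)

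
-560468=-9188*61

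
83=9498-9415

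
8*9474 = 75792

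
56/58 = 28/29 ≈ 0.966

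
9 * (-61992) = -557928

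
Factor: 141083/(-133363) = -1*17^1*43^1*691^(-1) = -731/691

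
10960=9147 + 1813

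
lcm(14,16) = 112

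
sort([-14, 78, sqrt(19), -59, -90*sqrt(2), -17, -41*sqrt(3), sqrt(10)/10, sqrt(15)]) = [-90*sqrt(2), -41*sqrt(3), -59, -17, -14, sqrt(10)/10, sqrt(15), sqrt(19), 78]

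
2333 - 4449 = -2116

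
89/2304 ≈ 0.0386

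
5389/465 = 11+274/465 ≈ 11.59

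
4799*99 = 475101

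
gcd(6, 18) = 6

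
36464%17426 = 1612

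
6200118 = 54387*114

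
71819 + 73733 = 145552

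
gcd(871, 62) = 1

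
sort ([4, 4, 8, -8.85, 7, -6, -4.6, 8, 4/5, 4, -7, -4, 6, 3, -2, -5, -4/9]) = [-8.85, -7, -6, -5, -4.6, -4, -2, -4/9, 4/5, 3, 4, 4, 4, 6, 7, 8, 8]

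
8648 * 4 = 34592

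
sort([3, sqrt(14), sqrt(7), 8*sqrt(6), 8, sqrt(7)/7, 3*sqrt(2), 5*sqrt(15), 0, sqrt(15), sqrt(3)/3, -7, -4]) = [-7, -4, 0, sqrt(7)/7, sqrt(3)/3, sqrt(7), 3, sqrt(14), sqrt(15), 3*sqrt(2), 8, 5*sqrt(15), 8*sqrt(6)]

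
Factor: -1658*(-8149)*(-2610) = -1*2^2*3^2*5^1*29^2*281^1*829^1 = -35263819620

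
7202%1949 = 1355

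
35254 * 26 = 916604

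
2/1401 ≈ 0.00143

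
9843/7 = 1406 + 1/7≈1406.14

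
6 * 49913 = 299478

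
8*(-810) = -6480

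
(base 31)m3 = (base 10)685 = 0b1010101101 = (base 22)193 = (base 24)14d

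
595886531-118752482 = 477134049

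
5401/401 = 13 + 188/401 ≈ 13.47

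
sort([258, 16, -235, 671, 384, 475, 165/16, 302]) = [-235, 165/16, 16, 258, 302, 384, 475, 671]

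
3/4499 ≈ 0.000667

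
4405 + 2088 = 6493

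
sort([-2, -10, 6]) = [-10, -2, 6]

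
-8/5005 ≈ -0.00160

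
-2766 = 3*(-922)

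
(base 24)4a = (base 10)106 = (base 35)31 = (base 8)152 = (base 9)127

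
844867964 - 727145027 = 117722937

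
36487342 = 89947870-53460528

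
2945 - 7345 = -4400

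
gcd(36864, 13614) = 6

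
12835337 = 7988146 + 4847191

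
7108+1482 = 8590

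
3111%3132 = 3111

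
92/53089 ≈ 0.00173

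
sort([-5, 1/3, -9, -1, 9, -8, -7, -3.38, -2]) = [-9, -8, -7, -5, -3.38, -2, -1, 1/3, 9]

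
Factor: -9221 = -1 * 9221^1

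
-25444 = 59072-84516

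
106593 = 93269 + 13324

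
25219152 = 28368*889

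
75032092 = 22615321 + 52416771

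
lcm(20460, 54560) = 163680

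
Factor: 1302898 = 2^1 * 41^1 * 15889^1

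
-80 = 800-880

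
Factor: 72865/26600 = 2^(-3)*5^(-1)*7^(-1)*13^1*59^1 = 767/280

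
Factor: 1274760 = 2^3*3^2*5^1*3541^1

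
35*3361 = 117635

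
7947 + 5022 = 12969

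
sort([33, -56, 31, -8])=[-56, -8, 31, 33]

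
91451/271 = 337 + 124/271 ≈ 337.46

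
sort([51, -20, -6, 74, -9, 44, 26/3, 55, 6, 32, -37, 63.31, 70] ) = [-37, -20, -9, -6, 6, 26/3, 32, 44, 51, 55, 63.31, 70, 74] 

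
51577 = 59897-8320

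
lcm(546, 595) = 46410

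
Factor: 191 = 191^1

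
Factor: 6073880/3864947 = 2^3 * 5^1 * 41^(-1) * 107^(-1) * 881^(-1) * 151847^1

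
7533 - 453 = 7080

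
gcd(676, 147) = 1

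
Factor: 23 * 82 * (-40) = -1 * 2^4 * 5^1 * 23^1 * 41^1 = -75440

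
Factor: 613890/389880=2^(-2)*3^(-1)*19^(-1)*359^1=359/228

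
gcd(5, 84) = 1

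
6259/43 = 145 + 24/43 ≈ 145.56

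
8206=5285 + 2921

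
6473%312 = 233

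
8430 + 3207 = 11637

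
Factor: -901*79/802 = -1*2^ (-1)*17^1*53^1*79^1*401^ (-1) = -71179/802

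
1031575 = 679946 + 351629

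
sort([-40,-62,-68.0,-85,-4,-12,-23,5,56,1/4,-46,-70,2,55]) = [-85,-70,-68.0,-62,-46,-40,-23,-12,-4,1/4,2,5,55,56]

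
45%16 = 13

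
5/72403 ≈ 0.0000691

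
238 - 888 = -650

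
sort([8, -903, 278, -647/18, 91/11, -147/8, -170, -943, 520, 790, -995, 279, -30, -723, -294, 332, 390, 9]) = [-995, -943, -903, -723, -294, -170, -647/18, -30, -147/8, 8, 91/11, 9, 278, 279, 332, 390, 520, 790]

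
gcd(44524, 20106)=2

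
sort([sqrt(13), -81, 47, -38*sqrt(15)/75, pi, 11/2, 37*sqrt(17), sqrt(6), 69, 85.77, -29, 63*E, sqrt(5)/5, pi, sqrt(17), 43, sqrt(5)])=[-81, -29, -38*sqrt(15)/75, sqrt(5)/5, sqrt(5), sqrt(6), pi, pi, sqrt(13), sqrt(17), 11/2, 43, 47, 69, 85.77, 37*sqrt(17), 63*E]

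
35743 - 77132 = -41389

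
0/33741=0=0.00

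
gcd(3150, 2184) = 42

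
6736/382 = 17 + 121/191 ≈ 17.63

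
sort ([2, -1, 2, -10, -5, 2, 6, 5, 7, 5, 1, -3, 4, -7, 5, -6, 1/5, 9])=[-10, -7, -6, -5, -3, -1, 1/5, 1, 2, 2, 2, 4, 5, 5, 5, 6, 7, 9]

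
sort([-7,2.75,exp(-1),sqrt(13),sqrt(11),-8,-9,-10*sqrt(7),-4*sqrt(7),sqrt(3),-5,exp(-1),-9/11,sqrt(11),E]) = [-10*sqrt(7),-4*sqrt(7),-9,-8,-7,-5,-9/11,exp(-1),exp(-1),sqrt(3),E,2.75,sqrt(11),sqrt(11),sqrt(13)]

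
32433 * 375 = 12162375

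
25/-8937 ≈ -0.00280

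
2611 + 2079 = 4690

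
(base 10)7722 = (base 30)8hc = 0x1e2a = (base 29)958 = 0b1111000101010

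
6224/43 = 144 + 32/43 ≈ 144.74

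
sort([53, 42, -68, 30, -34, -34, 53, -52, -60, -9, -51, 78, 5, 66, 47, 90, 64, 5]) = [-68, -60, -52, -51, -34, -34, -9, 5, 5, 30, 42, 47, 53, 53, 64, 66, 78, 90]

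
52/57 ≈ 0.912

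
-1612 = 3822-5434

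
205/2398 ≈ 0.0855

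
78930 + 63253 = 142183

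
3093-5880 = -2787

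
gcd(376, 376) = 376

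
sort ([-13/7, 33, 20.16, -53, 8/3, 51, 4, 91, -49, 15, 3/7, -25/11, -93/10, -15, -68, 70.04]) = [-68, -53, -49, -15, -93/10, -25/11, -13/7, 3/7, 8/3, 4, 15, 20.16, 33, 51, 70.04, 91]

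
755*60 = 45300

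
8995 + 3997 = 12992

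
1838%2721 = 1838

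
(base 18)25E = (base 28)QO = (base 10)752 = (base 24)178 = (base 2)1011110000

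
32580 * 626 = 20395080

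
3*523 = 1569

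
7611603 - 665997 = 6945606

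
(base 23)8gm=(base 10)4622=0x120e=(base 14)1982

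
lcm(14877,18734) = 505818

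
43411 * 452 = 19621772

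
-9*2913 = -26217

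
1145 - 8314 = -7169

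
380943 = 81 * 4703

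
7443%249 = 222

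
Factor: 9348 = 2^2 * 3^1 * 19^1 * 41^1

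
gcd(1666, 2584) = 34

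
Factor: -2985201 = -1 * 3^3 * 110563^1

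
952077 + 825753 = 1777830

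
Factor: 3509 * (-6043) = -1 * 11^2 * 29^1 * 6043^1 = -21204887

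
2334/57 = 778/19 ≈ 40.95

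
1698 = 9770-8072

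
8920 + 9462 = 18382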